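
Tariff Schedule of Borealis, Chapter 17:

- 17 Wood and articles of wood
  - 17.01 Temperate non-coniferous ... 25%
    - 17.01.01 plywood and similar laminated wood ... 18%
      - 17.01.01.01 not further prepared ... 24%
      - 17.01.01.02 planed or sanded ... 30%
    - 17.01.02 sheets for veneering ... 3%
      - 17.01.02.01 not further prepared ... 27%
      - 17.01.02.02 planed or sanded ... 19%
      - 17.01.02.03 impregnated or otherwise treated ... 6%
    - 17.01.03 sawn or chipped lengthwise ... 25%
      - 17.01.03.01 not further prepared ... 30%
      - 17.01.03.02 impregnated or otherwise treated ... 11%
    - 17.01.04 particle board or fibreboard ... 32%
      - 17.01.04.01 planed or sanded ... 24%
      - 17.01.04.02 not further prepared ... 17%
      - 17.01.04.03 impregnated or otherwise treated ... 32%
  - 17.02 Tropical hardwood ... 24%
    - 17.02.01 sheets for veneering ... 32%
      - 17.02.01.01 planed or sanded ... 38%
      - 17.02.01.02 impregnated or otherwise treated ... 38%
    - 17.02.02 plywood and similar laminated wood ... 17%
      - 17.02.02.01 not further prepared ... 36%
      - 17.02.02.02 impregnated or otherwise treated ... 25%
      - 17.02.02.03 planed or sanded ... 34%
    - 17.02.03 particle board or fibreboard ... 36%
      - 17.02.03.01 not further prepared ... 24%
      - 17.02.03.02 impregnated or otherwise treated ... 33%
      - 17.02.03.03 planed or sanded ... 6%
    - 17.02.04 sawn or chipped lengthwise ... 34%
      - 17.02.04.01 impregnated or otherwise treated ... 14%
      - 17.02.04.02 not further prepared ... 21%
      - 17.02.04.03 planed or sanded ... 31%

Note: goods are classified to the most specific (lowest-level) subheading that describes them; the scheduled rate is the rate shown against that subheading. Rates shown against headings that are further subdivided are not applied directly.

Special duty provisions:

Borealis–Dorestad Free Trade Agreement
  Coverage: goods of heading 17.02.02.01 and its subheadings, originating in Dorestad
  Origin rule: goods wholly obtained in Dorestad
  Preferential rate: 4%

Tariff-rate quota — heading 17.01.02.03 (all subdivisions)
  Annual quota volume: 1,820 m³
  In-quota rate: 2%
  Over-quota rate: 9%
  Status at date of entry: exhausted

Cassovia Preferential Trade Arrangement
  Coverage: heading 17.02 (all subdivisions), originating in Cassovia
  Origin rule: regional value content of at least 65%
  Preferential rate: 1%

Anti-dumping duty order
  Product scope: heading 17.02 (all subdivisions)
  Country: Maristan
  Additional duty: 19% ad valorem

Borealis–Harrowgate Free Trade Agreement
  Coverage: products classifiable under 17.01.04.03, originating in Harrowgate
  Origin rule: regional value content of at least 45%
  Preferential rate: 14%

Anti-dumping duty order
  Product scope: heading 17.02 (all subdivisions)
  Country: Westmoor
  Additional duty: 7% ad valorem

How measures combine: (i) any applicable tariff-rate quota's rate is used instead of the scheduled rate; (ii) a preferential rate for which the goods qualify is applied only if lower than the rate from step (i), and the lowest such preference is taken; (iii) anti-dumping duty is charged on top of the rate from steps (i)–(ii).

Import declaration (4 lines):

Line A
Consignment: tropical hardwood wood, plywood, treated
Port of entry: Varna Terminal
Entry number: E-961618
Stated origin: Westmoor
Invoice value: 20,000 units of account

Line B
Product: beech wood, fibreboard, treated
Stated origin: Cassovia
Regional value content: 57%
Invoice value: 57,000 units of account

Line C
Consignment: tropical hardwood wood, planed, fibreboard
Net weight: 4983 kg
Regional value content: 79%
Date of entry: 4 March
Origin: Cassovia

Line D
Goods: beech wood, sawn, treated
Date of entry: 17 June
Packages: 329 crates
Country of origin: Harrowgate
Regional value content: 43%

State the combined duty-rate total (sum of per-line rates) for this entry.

76%

Line A: tropical hardwood → 17.02; plywood → 17.02.02; treated → 17.02.02.02. Scheduled 25%. anti-dumping (Westmoor, 17.02): +7%; total 25% + 7% = 32%. → 32%.
Line B: beech → 17.01; fibreboard → 17.01.04; treated → 17.01.04.03. Scheduled 32%. Cassovia agreement on 17.02: 17.01.04.03 not covered. → 32%.
Line C: tropical hardwood → 17.02; fibreboard → 17.02.03; planed → 17.02.03.03. Scheduled 6%. Cassovia agreement on 17.02: RVC ≥ 65% → 1% available; preferential 1%. → 1%.
Line D: beech → 17.01; sawn → 17.01.03; treated → 17.01.03.02. Scheduled 11%. Harrowgate agreement on 17.01.04.03: 17.01.03.02 not covered. → 11%.
Sum: 32% + 32% + 1% + 11% = 76%.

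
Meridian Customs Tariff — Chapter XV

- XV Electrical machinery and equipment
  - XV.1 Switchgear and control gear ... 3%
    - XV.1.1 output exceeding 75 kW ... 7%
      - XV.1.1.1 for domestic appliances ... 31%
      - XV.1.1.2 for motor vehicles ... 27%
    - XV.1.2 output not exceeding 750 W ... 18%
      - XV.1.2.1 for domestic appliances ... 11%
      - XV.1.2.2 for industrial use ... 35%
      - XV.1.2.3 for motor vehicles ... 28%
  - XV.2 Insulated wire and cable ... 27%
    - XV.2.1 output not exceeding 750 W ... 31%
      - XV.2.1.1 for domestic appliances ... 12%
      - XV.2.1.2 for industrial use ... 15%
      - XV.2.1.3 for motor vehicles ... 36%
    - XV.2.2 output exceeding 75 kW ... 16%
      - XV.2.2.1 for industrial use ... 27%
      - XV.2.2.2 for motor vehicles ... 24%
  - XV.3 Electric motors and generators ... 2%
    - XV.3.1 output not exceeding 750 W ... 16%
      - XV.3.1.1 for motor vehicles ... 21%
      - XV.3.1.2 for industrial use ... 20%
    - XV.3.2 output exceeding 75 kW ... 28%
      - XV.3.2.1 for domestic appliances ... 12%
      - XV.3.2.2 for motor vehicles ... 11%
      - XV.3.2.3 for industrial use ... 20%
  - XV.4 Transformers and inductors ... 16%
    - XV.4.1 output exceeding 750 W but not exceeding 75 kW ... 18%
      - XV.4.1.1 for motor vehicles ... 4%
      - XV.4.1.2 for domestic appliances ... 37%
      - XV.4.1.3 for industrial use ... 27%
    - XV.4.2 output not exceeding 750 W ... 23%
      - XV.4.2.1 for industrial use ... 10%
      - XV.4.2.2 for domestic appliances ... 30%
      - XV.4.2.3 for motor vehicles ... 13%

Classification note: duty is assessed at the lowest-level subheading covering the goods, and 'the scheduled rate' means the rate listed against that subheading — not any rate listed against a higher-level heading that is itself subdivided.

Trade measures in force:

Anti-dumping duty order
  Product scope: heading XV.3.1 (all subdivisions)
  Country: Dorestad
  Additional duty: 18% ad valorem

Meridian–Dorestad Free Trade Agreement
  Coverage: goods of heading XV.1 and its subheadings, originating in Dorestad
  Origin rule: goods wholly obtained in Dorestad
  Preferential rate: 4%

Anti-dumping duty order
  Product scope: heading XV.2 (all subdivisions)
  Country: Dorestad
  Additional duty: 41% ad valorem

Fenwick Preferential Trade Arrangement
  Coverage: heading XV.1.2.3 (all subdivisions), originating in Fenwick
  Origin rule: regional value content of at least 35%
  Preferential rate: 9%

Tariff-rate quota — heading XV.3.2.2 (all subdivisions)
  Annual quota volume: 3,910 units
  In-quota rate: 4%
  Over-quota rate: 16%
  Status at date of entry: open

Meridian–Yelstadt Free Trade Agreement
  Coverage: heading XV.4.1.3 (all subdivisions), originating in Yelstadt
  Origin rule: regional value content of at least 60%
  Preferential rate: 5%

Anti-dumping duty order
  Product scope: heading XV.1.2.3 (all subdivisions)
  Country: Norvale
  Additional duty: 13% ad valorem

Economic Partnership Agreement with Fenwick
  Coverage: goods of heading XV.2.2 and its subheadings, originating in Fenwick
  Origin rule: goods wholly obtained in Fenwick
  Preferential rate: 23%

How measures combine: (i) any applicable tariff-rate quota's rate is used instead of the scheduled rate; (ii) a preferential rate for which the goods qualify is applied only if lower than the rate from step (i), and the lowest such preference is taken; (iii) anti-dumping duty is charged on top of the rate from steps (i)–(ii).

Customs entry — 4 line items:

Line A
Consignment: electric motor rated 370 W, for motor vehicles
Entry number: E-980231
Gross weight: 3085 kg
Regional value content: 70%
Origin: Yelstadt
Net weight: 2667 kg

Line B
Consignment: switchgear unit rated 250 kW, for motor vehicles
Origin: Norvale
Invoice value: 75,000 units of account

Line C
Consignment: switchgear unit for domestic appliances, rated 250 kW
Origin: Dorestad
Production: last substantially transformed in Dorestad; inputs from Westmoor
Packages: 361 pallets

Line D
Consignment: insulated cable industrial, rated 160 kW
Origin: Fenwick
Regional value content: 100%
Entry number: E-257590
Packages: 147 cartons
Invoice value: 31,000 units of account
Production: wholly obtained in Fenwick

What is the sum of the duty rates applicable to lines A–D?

Line A: electric motor → XV.3; rated 370 W → XV.3.1; for motor vehicles → XV.3.1.1. Scheduled 21%. Yelstadt agreement on XV.4.1.3: XV.3.1.1 not covered. → 21%.
Line B: switchgear unit → XV.1; rated 250 kW → XV.1.1; for motor vehicles → XV.1.1.2. Scheduled 27%. No special measure applies. → 27%.
Line C: switchgear unit → XV.1; rated 250 kW → XV.1.1; for domestic appliances → XV.1.1.1. Scheduled 31%. Dorestad agreement on XV.1: not wholly obtained. → 31%.
Line D: insulated cable → XV.2; rated 160 kW → XV.2.2; industrial → XV.2.2.1. Scheduled 27%. Fenwick agreement on XV.1.2.3: XV.2.2.1 not covered; Fenwick agreement on XV.2.2: wholly obtained → 23% available; preferential 23%. → 23%.
Sum: 21% + 27% + 31% + 23% = 102%.

102%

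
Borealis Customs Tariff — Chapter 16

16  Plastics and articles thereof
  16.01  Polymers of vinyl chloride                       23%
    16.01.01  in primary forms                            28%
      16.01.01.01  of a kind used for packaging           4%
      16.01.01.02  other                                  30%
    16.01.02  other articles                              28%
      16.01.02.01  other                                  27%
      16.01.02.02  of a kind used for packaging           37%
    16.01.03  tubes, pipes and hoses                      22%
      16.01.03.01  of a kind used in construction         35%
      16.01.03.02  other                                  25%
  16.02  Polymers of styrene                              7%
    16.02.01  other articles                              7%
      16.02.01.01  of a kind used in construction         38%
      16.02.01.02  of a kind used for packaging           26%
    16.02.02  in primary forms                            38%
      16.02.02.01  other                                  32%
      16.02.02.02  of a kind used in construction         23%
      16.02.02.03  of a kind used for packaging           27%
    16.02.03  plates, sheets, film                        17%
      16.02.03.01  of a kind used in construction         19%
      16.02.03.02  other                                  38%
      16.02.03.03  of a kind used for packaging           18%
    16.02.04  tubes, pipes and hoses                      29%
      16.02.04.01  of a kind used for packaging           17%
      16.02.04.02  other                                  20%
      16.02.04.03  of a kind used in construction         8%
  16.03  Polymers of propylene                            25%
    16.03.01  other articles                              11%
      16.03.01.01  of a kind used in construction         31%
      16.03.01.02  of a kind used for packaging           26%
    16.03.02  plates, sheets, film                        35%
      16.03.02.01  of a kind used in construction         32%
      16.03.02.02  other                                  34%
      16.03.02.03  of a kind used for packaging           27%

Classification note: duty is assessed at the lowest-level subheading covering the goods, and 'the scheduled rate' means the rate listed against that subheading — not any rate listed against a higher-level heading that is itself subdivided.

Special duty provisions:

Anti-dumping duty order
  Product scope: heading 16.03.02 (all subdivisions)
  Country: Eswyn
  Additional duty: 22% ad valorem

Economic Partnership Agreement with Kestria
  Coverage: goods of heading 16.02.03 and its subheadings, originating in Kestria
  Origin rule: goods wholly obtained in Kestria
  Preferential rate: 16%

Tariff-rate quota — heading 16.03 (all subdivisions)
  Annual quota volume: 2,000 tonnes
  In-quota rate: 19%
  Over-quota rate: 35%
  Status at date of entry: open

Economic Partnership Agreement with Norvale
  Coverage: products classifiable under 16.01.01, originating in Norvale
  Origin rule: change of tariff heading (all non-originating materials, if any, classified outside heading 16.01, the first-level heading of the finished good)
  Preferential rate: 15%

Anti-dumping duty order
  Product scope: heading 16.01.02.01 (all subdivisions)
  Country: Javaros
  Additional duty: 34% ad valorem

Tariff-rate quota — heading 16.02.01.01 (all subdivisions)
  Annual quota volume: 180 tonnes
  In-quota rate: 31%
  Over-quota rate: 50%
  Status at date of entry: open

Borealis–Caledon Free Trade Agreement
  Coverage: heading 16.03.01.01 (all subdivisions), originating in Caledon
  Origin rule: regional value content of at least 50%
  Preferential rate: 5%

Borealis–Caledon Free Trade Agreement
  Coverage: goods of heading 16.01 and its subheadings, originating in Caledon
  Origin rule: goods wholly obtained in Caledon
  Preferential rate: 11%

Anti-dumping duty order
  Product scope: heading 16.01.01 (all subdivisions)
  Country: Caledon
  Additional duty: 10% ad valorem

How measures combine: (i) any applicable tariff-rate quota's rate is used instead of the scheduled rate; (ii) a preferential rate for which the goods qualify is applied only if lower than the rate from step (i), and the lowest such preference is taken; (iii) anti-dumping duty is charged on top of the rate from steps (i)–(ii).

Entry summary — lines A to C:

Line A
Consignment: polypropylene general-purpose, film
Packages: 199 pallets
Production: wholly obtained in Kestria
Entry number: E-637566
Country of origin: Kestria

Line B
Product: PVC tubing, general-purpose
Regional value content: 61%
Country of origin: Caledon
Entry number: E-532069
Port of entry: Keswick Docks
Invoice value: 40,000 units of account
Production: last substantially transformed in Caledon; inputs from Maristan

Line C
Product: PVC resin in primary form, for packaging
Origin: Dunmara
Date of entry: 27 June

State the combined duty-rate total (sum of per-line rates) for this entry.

Line A: polypropylene → 16.03; film → 16.03.02; general-purpose → 16.03.02.02. Scheduled 34%. quota on 16.03 open → in-quota 19%; Kestria agreement on 16.02.03: 16.03.02.02 not covered. → 19%.
Line B: PVC → 16.01; tubing → 16.01.03; general-purpose → 16.01.03.02. Scheduled 25%. Caledon agreement on 16.03.01.01: 16.01.03.02 not covered; Caledon agreement on 16.01: not wholly obtained. → 25%.
Line C: PVC → 16.01; resin in primary form → 16.01.01; for packaging → 16.01.01.01. Scheduled 4%. No special measure applies. → 4%.
Sum: 19% + 25% + 4% = 48%.

48%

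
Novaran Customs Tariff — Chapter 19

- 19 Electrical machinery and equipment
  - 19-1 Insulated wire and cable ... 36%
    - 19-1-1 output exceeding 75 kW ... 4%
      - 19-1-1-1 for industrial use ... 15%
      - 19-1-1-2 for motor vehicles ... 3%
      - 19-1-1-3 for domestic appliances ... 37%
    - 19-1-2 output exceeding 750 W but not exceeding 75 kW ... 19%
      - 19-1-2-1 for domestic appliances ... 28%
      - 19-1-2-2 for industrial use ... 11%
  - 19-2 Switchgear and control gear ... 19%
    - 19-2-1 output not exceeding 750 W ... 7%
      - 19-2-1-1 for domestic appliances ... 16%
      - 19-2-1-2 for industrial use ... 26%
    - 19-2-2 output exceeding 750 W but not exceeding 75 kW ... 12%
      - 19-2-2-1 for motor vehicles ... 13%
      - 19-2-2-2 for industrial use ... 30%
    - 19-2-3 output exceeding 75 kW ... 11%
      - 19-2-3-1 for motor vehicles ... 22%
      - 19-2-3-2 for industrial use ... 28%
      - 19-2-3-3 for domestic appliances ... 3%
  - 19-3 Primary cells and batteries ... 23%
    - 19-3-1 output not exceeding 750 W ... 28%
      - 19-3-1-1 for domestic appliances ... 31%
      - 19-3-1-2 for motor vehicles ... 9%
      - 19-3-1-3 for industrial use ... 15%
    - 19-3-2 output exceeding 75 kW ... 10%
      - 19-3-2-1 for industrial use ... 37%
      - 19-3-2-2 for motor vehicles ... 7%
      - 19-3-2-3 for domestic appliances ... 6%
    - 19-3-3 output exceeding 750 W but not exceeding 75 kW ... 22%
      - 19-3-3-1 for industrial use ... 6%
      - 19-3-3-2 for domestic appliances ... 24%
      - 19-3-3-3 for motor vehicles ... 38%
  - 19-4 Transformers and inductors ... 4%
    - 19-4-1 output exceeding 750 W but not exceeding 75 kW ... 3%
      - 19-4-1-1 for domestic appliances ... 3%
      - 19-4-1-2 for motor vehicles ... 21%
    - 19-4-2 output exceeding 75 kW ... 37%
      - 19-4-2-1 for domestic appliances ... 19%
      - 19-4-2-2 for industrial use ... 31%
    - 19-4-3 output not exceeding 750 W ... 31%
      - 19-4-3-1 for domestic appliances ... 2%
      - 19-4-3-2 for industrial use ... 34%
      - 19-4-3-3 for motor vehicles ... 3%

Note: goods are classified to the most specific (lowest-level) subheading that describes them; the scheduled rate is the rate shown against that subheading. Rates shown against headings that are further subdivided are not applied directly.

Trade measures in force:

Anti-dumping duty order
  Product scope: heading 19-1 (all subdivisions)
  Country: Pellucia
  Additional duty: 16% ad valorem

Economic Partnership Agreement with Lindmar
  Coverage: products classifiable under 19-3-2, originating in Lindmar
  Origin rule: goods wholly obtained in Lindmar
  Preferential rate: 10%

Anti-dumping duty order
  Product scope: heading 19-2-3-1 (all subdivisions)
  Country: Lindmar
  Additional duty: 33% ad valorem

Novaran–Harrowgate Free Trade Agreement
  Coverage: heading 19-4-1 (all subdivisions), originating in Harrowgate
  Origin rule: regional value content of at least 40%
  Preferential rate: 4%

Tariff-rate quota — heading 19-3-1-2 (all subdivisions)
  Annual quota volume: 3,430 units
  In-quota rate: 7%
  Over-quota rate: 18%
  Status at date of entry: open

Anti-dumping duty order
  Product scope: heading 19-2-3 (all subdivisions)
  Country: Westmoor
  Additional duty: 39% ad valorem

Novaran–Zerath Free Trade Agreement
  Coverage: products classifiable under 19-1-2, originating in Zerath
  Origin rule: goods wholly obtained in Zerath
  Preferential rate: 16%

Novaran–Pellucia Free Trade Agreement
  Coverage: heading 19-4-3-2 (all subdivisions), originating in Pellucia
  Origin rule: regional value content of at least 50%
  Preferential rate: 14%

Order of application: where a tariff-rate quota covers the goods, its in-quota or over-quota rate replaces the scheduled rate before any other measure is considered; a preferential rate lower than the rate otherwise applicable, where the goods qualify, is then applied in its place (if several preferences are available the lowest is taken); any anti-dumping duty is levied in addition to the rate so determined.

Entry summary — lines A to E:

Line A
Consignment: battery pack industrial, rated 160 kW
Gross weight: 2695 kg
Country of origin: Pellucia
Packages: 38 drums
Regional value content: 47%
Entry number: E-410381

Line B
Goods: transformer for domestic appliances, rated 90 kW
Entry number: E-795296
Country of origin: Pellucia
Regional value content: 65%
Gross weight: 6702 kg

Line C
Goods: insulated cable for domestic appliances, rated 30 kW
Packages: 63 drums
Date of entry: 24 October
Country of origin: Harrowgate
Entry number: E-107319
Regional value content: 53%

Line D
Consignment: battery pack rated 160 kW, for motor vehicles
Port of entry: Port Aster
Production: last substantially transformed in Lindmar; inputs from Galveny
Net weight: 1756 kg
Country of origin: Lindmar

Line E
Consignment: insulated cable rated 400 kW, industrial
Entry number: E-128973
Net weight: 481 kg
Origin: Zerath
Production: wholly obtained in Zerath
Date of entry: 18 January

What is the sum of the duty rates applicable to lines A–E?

106%

Line A: battery pack → 19-3; rated 160 kW → 19-3-2; industrial → 19-3-2-1. Scheduled 37%. Pellucia agreement on 19-4-3-2: 19-3-2-1 not covered. → 37%.
Line B: transformer → 19-4; rated 90 kW → 19-4-2; for domestic appliances → 19-4-2-1. Scheduled 19%. Pellucia agreement on 19-4-3-2: 19-4-2-1 not covered. → 19%.
Line C: insulated cable → 19-1; rated 30 kW → 19-1-2; for domestic appliances → 19-1-2-1. Scheduled 28%. Harrowgate agreement on 19-4-1: 19-1-2-1 not covered. → 28%.
Line D: battery pack → 19-3; rated 160 kW → 19-3-2; for motor vehicles → 19-3-2-2. Scheduled 7%. Lindmar agreement on 19-3-2: not wholly obtained. → 7%.
Line E: insulated cable → 19-1; rated 400 kW → 19-1-1; industrial → 19-1-1-1. Scheduled 15%. Zerath agreement on 19-1-2: 19-1-1-1 not covered. → 15%.
Sum: 37% + 19% + 28% + 7% + 15% = 106%.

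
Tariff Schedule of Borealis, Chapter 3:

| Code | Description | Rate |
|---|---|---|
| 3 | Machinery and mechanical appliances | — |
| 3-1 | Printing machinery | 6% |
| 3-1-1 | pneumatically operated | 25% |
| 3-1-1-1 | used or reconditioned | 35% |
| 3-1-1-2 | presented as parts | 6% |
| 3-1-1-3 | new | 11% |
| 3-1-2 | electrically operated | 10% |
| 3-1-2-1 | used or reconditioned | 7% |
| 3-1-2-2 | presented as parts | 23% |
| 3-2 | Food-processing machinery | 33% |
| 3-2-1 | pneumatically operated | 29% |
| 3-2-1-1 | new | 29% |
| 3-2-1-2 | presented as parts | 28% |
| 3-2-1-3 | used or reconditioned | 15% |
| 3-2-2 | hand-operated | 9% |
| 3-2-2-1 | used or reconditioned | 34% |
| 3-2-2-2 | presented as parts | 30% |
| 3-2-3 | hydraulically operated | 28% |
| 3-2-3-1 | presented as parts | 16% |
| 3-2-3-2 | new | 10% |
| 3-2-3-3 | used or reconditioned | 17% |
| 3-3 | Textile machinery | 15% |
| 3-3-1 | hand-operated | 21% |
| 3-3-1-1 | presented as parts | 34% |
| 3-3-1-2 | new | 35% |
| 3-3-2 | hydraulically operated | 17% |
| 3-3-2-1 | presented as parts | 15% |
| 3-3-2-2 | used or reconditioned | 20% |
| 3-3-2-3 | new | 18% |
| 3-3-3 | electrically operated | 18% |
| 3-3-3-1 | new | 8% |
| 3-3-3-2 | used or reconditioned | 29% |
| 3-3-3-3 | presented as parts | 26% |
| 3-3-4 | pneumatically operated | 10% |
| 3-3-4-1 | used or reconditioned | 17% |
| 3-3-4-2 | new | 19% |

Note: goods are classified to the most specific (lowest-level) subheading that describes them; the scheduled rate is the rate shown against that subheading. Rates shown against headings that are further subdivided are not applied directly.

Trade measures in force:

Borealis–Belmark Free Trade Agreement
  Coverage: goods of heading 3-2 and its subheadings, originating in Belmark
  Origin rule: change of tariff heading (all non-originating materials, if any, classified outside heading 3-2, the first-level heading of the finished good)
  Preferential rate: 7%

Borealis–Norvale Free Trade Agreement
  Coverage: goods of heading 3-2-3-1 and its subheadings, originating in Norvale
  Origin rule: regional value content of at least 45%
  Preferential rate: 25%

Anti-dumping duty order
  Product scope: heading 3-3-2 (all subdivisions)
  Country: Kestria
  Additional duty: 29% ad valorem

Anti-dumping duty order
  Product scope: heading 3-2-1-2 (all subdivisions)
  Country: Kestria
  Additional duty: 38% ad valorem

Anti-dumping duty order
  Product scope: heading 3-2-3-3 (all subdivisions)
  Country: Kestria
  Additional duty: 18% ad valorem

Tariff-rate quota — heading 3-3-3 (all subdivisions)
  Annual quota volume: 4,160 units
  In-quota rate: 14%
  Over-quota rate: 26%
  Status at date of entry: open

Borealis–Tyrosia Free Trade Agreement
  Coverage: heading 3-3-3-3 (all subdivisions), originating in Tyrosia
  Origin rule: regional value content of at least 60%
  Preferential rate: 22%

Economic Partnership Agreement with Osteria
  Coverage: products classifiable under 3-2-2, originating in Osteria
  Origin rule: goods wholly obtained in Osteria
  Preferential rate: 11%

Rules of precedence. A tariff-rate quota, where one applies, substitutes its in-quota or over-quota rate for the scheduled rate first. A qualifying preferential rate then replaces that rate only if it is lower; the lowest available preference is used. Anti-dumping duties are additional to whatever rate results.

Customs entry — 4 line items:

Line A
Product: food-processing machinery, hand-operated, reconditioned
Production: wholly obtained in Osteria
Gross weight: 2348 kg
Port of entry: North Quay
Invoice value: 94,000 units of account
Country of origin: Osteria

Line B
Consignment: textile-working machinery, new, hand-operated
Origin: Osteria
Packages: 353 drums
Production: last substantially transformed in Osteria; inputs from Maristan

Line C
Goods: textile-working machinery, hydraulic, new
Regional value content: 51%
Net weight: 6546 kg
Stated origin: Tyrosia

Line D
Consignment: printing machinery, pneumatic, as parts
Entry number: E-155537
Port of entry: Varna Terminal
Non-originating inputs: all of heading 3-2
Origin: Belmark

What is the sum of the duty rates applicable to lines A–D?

Line A: food-processing → 3-2; hand-operated → 3-2-2; reconditioned → 3-2-2-1. Scheduled 34%. Osteria agreement on 3-2-2: wholly obtained → 11% available; preferential 11%. → 11%.
Line B: textile-working → 3-3; hand-operated → 3-3-1; new → 3-3-1-2. Scheduled 35%. Osteria agreement on 3-2-2: 3-3-1-2 not covered. → 35%.
Line C: textile-working → 3-3; hydraulic → 3-3-2; new → 3-3-2-3. Scheduled 18%. Tyrosia agreement on 3-3-3-3: 3-3-2-3 not covered. → 18%.
Line D: printing → 3-1; pneumatic → 3-1-1; as parts → 3-1-1-2. Scheduled 6%. Belmark agreement on 3-2: 3-1-1-2 not covered. → 6%.
Sum: 11% + 35% + 18% + 6% = 70%.

70%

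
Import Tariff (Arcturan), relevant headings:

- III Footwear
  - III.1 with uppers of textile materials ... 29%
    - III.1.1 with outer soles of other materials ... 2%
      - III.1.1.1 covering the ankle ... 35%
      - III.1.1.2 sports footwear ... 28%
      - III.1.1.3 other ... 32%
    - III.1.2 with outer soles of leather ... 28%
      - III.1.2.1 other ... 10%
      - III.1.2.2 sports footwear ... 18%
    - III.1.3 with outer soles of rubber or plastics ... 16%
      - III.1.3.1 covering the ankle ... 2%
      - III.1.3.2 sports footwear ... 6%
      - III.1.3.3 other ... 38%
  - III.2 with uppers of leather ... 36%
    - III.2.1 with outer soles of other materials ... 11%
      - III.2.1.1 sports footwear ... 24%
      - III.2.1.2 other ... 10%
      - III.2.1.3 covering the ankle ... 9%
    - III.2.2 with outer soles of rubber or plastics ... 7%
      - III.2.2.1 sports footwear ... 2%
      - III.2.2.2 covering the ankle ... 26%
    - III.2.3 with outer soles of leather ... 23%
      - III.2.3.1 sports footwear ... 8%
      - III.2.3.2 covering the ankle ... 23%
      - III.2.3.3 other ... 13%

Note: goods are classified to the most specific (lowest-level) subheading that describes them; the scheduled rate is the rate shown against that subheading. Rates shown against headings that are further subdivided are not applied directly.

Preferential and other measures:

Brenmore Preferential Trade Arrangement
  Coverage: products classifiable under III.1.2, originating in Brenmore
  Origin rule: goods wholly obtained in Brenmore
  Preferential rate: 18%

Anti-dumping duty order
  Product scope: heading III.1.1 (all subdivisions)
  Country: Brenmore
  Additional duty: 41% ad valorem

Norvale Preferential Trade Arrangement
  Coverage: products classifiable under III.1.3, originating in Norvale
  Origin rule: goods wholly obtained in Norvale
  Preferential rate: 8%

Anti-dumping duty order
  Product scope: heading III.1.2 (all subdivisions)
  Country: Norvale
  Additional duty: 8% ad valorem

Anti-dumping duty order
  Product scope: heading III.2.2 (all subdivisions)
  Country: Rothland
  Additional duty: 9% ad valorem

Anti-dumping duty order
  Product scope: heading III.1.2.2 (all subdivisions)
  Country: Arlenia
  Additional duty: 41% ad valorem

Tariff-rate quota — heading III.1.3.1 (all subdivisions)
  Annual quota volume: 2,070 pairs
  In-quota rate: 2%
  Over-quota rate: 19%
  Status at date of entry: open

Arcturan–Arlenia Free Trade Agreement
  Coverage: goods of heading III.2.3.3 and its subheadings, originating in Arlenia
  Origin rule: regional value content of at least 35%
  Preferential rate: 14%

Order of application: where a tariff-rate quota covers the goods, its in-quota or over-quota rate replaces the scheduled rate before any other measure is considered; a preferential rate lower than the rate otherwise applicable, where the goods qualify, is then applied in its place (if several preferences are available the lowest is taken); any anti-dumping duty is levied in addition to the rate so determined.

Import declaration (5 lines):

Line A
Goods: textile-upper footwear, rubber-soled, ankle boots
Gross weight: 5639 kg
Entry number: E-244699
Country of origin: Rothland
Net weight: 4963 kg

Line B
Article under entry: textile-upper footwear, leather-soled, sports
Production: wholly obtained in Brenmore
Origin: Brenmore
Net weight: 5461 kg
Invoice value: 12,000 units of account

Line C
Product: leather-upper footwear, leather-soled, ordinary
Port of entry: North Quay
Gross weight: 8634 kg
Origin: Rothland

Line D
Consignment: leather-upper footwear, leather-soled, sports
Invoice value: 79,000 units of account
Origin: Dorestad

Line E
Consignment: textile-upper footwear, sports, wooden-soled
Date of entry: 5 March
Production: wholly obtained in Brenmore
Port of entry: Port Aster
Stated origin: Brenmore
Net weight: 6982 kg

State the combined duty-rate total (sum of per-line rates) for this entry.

Line A: textile-upper → III.1; rubber-soled → III.1.3; ankle boots → III.1.3.1. Scheduled 2%. quota on III.1.3.1 open → in-quota 2%. → 2%.
Line B: textile-upper → III.1; leather-soled → III.1.2; sports → III.1.2.2. Scheduled 18%. Brenmore agreement on III.1.2: wholly obtained → 18% available; preference 18% not lower than 18% → no reduction. → 18%.
Line C: leather-upper → III.2; leather-soled → III.2.3; ordinary → III.2.3.3. Scheduled 13%. No special measure applies. → 13%.
Line D: leather-upper → III.2; leather-soled → III.2.3; sports → III.2.3.1. Scheduled 8%. No special measure applies. → 8%.
Line E: textile-upper → III.1; wooden-soled → III.1.1; sports → III.1.1.2. Scheduled 28%. Brenmore agreement on III.1.2: III.1.1.2 not covered; anti-dumping (Brenmore, III.1.1): +41%; total 28% + 41% = 69%. → 69%.
Sum: 2% + 18% + 13% + 8% + 69% = 110%.

110%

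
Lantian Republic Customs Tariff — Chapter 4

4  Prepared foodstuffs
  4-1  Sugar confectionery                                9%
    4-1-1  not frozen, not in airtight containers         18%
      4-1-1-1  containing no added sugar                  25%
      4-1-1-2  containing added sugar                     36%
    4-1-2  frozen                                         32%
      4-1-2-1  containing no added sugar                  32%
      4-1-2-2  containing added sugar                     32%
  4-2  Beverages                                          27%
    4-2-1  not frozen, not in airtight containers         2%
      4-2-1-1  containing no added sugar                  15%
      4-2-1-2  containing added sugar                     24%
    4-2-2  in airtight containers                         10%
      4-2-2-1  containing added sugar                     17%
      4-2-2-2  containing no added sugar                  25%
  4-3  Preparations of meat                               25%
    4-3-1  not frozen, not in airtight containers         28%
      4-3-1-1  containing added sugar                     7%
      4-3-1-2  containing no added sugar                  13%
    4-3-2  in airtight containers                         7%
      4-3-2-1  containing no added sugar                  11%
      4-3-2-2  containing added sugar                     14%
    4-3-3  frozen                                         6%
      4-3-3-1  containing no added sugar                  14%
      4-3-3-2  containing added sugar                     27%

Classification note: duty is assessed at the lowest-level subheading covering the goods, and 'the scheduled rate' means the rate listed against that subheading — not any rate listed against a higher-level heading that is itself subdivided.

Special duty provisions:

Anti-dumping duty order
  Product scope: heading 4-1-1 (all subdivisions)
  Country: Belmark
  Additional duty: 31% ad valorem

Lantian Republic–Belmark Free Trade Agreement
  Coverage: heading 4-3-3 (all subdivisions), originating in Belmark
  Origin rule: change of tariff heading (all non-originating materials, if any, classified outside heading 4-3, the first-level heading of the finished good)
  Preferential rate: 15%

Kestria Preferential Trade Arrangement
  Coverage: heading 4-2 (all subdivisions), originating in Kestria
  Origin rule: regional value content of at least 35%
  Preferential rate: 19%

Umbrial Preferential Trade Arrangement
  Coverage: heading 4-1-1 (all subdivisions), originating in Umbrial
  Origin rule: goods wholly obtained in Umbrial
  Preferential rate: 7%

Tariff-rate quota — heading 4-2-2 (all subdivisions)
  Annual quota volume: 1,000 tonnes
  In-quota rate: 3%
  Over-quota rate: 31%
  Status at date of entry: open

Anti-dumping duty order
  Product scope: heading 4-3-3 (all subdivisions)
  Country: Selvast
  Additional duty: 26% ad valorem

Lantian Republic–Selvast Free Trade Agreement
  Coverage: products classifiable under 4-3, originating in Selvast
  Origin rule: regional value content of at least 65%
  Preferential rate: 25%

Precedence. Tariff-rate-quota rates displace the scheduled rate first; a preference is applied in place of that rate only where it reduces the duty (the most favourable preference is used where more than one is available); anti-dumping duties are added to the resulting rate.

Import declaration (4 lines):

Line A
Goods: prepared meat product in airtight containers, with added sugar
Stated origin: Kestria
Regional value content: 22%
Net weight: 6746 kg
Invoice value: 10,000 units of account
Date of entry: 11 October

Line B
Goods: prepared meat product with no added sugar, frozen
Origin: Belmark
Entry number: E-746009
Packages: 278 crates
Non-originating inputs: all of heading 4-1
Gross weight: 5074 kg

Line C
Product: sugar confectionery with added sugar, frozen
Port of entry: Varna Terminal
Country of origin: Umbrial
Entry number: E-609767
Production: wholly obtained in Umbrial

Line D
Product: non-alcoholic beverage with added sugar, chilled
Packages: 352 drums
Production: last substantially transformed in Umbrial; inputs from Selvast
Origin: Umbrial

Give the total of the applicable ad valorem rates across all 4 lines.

Line A: prepared meat product → 4-3; in airtight containers → 4-3-2; with added sugar → 4-3-2-2. Scheduled 14%. Kestria agreement on 4-2: 4-3-2-2 not covered. → 14%.
Line B: prepared meat product → 4-3; frozen → 4-3-3; with no added sugar → 4-3-3-1. Scheduled 14%. Belmark agreement on 4-3-3: CTH met → 15% available; preference 15% not lower than 14% → no reduction. → 14%.
Line C: sugar confectionery → 4-1; frozen → 4-1-2; with added sugar → 4-1-2-2. Scheduled 32%. Umbrial agreement on 4-1-1: 4-1-2-2 not covered. → 32%.
Line D: non-alcoholic beverage → 4-2; chilled → 4-2-1; with added sugar → 4-2-1-2. Scheduled 24%. Umbrial agreement on 4-1-1: 4-2-1-2 not covered. → 24%.
Sum: 14% + 14% + 32% + 24% = 84%.

84%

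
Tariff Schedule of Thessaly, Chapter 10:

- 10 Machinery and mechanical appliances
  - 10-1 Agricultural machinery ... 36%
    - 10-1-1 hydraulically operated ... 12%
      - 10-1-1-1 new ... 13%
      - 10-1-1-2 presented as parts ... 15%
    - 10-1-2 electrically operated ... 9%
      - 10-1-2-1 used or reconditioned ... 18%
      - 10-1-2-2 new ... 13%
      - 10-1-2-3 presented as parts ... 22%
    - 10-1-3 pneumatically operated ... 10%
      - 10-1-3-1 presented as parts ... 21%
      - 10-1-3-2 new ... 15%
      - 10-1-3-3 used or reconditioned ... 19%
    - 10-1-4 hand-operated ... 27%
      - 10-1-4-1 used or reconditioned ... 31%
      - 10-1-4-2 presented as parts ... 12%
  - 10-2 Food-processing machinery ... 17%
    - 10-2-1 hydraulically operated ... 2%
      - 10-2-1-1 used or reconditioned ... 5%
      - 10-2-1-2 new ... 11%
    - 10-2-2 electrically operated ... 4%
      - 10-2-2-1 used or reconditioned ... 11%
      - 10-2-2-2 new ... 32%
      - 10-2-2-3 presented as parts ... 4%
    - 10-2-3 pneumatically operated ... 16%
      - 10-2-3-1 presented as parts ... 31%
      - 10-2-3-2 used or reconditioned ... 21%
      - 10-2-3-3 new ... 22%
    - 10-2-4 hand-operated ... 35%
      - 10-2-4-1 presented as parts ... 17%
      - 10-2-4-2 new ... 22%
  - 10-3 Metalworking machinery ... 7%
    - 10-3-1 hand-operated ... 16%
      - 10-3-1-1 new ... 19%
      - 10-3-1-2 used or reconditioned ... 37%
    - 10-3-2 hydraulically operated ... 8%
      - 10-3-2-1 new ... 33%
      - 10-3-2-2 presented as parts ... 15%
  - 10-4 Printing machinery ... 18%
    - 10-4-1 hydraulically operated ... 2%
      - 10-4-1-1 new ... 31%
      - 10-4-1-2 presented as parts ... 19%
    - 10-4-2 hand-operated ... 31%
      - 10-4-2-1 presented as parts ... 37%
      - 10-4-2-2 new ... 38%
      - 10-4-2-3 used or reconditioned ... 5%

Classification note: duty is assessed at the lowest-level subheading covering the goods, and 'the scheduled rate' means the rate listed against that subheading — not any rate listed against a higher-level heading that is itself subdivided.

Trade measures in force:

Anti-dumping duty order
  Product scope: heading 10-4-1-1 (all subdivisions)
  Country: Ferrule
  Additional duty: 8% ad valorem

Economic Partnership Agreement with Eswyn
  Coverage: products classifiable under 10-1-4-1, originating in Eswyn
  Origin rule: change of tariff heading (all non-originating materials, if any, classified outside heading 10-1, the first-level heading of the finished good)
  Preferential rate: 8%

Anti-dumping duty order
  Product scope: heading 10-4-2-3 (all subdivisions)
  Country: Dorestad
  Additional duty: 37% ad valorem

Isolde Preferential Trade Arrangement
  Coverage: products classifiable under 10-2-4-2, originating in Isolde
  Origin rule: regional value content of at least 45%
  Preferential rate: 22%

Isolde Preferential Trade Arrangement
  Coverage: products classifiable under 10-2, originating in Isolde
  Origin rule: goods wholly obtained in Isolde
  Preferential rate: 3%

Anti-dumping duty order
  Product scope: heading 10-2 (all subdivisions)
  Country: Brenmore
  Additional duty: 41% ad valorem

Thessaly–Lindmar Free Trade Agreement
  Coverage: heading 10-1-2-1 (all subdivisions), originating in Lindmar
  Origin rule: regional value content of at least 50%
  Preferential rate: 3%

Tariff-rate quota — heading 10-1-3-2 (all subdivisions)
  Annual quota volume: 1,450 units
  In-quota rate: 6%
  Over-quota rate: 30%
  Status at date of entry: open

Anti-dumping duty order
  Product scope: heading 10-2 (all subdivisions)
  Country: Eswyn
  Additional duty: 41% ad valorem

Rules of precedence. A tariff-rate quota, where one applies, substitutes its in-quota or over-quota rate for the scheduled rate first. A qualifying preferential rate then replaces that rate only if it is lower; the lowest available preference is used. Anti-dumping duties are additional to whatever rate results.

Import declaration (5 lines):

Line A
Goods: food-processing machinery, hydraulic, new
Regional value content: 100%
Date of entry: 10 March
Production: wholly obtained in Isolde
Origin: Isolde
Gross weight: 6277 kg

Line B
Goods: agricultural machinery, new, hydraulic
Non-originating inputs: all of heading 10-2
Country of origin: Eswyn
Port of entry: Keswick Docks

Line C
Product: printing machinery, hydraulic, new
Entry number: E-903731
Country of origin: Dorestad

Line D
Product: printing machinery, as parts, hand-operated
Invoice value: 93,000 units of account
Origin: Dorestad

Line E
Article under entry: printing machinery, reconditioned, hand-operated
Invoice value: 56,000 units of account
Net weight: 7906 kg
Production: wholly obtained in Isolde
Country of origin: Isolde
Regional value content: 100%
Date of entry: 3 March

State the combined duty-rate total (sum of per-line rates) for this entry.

Line A: food-processing → 10-2; hydraulic → 10-2-1; new → 10-2-1-2. Scheduled 11%. Isolde agreement on 10-2-4-2: 10-2-1-2 not covered; Isolde agreement on 10-2: wholly obtained → 3% available; preferential 3%. → 3%.
Line B: agricultural → 10-1; hydraulic → 10-1-1; new → 10-1-1-1. Scheduled 13%. Eswyn agreement on 10-1-4-1: 10-1-1-1 not covered. → 13%.
Line C: printing → 10-4; hydraulic → 10-4-1; new → 10-4-1-1. Scheduled 31%. No special measure applies. → 31%.
Line D: printing → 10-4; hand-operated → 10-4-2; as parts → 10-4-2-1. Scheduled 37%. No special measure applies. → 37%.
Line E: printing → 10-4; hand-operated → 10-4-2; reconditioned → 10-4-2-3. Scheduled 5%. Isolde agreement on 10-2-4-2: 10-4-2-3 not covered; Isolde agreement on 10-2: 10-4-2-3 not covered. → 5%.
Sum: 3% + 13% + 31% + 37% + 5% = 89%.

89%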